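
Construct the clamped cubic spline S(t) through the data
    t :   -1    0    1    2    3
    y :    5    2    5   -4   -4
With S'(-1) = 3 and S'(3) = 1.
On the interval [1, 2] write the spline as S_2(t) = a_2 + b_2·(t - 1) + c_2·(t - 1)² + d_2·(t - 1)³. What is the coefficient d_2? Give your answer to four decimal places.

Write M_i for S''(x_i). With h_i = 1, 1, 1, 1 and divided differences Δ_i = -3, 3, -9, 0, the continuity of S' gives the tridiagonal system
  1·M_0 + 4·M_1 + 1·M_2 = 6(Δ_1 - Δ_0) = 36
  1·M_1 + 4·M_2 + 1·M_3 = 6(Δ_2 - Δ_1) = -72
  1·M_2 + 4·M_3 + 1·M_4 = 6(Δ_3 - Δ_2) = 54
Clamped end conditions give two more equations: 2h_0·M_0 + h_0·M_1 = 6(Δ_0 - S'(-1)) = -36 and h_3·M_3 + 2h_3·M_4 = 6(S'(3) - Δ_3) = 6.
Hence M_0 = -839/28, M_1 = 335/14, M_2 = -119/4, M_3 = 323/14, M_4 = -239/28.
On [1, 2], with S_2(t) = a_2 + b_2·(t - 1) + c_2·(t - 1)² + d_2·(t - 1)³: c_2 = M_2/2 = -119/8, d_2 = (M_3 - M_2)/(6h_2) = 493/56, b_2 = Δ_2 - h_2(2M_2 + M_3)/6 = -41/14.

8.8036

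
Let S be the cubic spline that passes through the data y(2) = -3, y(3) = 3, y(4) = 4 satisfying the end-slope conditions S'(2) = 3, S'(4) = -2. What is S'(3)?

5

With M_i denoting the second derivative at x_i, h_i = 1, 1, and Δ_i = (y_(i+1) − y_i)/h_i = 6, 1:
  1·M_0 + 4·M_1 + 1·M_2 = 6(Δ_1 - Δ_0) = -30
Clamped end conditions give two more equations: 2h_0·M_0 + h_0·M_1 = 6(Δ_0 - S'(2)) = 18 and h_1·M_1 + 2h_1·M_2 = 6(S'(4) - Δ_1) = -18.
Solving: M_0 = 14, M_1 = -10, M_2 = -4.
On [3, 4], S'(x) = b_1 + 2c_1·(x - 3) + 3d_1·(x - 3)² with b_1 = Δ_1 - h_1(2M_1 + M_2)/6 = 5, c_1 = M_1/2 = -5, d_1 = (M_2 - M_1)/(6h_1) = 1. So S'(3) = 5.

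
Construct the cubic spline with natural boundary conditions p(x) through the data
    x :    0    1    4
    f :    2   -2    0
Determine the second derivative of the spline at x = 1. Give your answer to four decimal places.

3.5000

With M_i denoting the second derivative at x_i, h_i = 1, 3, and Δ_i = (y_(i+1) − y_i)/h_i = -4, 2/3:
  1·M_0 + 8·M_1 + 3·M_2 = 6(Δ_1 - Δ_0) = 28
Natural end conditions: M_0 = M_2 = 0.
Solving the tridiagonal system: M_0 = 0, M_1 = 7/2, M_2 = 0.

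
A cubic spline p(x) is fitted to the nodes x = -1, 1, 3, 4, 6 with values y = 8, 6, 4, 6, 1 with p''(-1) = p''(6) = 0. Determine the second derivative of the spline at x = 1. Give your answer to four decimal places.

With σ_i denoting the second derivative at x_i, h_i = 2, 2, 1, 2, and Δ_i = (y_(i+1) − y_i)/h_i = -1, -1, 2, -5/2:
  2·σ_0 + 8·σ_1 + 2·σ_2 = 6(Δ_1 - Δ_0) = 0
  2·σ_1 + 6·σ_2 + 1·σ_3 = 6(Δ_2 - Δ_1) = 18
  1·σ_2 + 6·σ_3 + 2·σ_4 = 6(Δ_3 - Δ_2) = -27
Natural end conditions: σ_0 = σ_4 = 0.
Hence σ_0 = 0, σ_1 = -135/128, σ_2 = 135/32, σ_3 = -333/64, σ_4 = 0.

-1.0547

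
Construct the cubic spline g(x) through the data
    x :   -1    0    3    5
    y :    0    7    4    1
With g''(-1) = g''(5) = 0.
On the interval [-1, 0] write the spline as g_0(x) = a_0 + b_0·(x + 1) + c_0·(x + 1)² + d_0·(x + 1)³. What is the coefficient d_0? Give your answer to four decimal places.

-1.1056

Let M_i = g''(x_i). Step sizes h_i = 1, 3, 2; slopes of the chords Δ_i = (y_(i+1) - y_i)/h_i = 7, -1, -3/2.
  1·M_0 + 8·M_1 + 3·M_2 = 6(Δ_1 - Δ_0) = -48
  3·M_1 + 10·M_2 + 2·M_3 = 6(Δ_2 - Δ_1) = -3
Natural end conditions: M_0 = M_3 = 0.
Solving the tridiagonal system: M_0 = 0, M_1 = -471/71, M_2 = 120/71, M_3 = 0.
On [-1, 0], with g_0(x) = a_0 + b_0·(x + 1) + c_0·(x + 1)² + d_0·(x + 1)³: c_0 = M_0/2 = 0, d_0 = (M_1 - M_0)/(6h_0) = -157/142, b_0 = Δ_0 - h_0(2M_0 + M_1)/6 = 1151/142.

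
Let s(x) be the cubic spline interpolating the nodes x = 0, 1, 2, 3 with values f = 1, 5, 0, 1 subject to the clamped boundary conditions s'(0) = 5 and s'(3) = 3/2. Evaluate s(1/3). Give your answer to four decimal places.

2.8691

Let M_i = s''(x_i). Step sizes h_i = 1, 1, 1; slopes of the chords Δ_i = (y_(i+1) - y_i)/h_i = 4, -5, 1.
  1·M_0 + 4·M_1 + 1·M_2 = 6(Δ_1 - Δ_0) = -54
  1·M_1 + 4·M_2 + 1·M_3 = 6(Δ_2 - Δ_1) = 36
Clamped end conditions give two more equations: 2h_0·M_0 + h_0·M_1 = 6(Δ_0 - s'(0)) = -6 and h_2·M_2 + 2h_2·M_3 = 6(s'(3) - Δ_2) = 3.
Solving the tridiagonal system: M_0 = 97/15, M_1 = -284/15, M_2 = 229/15, M_3 = -92/15.
On [0, 1], s(x) = 1 + 5·x + 97/30·x² - 127/30·x³.
With x = 1/3: s(1/3) = 1162/405.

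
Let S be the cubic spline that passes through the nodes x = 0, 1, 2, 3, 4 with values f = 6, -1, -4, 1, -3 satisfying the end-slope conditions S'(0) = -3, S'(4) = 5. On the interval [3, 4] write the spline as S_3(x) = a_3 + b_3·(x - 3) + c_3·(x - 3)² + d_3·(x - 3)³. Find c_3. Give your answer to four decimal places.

With m_i denoting the second derivative at x_i, h_i = 1, 1, 1, 1, and Δ_i = (y_(i+1) − y_i)/h_i = -7, -3, 5, -4:
  1·m_0 + 4·m_1 + 1·m_2 = 6(Δ_1 - Δ_0) = 24
  1·m_1 + 4·m_2 + 1·m_3 = 6(Δ_2 - Δ_1) = 48
  1·m_2 + 4·m_3 + 1·m_4 = 6(Δ_3 - Δ_2) = -54
Clamped end conditions give two more equations: 2h_0·m_0 + h_0·m_1 = 6(Δ_0 - S'(0)) = -24 and h_3·m_3 + 2h_3·m_4 = 6(S'(4) - Δ_3) = 54.
Solving: m_0 = -409/28, m_1 = 73/14, m_2 = 71/4, m_3 = -395/14, m_4 = 1151/28.
On [3, 4], with S_3(x) = a_3 + b_3·(x - 3) + c_3·(x - 3)² + d_3·(x - 3)³: c_3 = m_3/2 = -395/28, d_3 = (m_4 - m_3)/(6h_3) = 647/56, b_3 = Δ_3 - h_3(2m_3 + m_4)/6 = -81/56.

-14.1071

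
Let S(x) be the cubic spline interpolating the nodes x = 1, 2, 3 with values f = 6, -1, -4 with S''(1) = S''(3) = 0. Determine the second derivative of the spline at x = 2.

6

With M_i denoting the second derivative at x_i, h_i = 1, 1, and Δ_i = (y_(i+1) − y_i)/h_i = -7, -3:
  1·M_0 + 4·M_1 + 1·M_2 = 6(Δ_1 - Δ_0) = 24
Natural end conditions: M_0 = M_2 = 0.
Forward elimination and back-substitution give M_0 = 0, M_1 = 6, M_2 = 0.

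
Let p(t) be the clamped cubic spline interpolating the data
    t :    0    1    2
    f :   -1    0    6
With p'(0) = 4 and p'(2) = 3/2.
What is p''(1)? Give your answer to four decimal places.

Let m_i = p''(x_i). Step sizes h_i = 1, 1; slopes of the chords Δ_i = (y_(i+1) - y_i)/h_i = 1, 6.
  1·m_0 + 4·m_1 + 1·m_2 = 6(Δ_1 - Δ_0) = 30
Clamped end conditions give two more equations: 2h_0·m_0 + h_0·m_1 = 6(Δ_0 - p'(0)) = -18 and h_1·m_1 + 2h_1·m_2 = 6(p'(2) - Δ_1) = -27.
Forward elimination and back-substitution give m_0 = -71/4, m_1 = 35/2, m_2 = -89/4.

17.5000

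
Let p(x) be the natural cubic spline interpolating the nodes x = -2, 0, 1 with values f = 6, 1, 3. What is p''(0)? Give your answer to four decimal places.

Put M_i = p'' at the i-th knot. Here h = (2, 1) and Δ = (-5/2, 2), so the interior equations h_(i-1)·M_(i-1) + 2(h_(i-1)+h_i)·M_i + h_i·M_(i+1) = 6(Δ_i − Δ_(i-1)) read
  2·M_0 + 6·M_1 + 1·M_2 = 6(Δ_1 - Δ_0) = 27
Natural end conditions: M_0 = M_2 = 0.
Hence M_0 = 0, M_1 = 9/2, M_2 = 0.

4.5000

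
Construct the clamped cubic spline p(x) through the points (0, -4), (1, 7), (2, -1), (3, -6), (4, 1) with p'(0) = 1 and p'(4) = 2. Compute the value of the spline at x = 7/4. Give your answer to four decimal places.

2.1719

Let m_i = p''(x_i). Step sizes h_i = 1, 1, 1, 1; slopes of the chords Δ_i = (y_(i+1) - y_i)/h_i = 11, -8, -5, 7.
  1·m_0 + 4·m_1 + 1·m_2 = 6(Δ_1 - Δ_0) = -114
  1·m_1 + 4·m_2 + 1·m_3 = 6(Δ_2 - Δ_1) = 18
  1·m_2 + 4·m_3 + 1·m_4 = 6(Δ_3 - Δ_2) = 72
Clamped end conditions give two more equations: 2h_0·m_0 + h_0·m_1 = 6(Δ_0 - p'(0)) = 60 and h_3·m_3 + 2h_3·m_4 = 6(p'(4) - Δ_3) = -30.
Forward elimination and back-substitution give m_0 = 52, m_1 = -44, m_2 = 10, m_3 = 22, m_4 = -26.
On [1, 2], p(x) = 7 + 5·(x - 1) - 22·(x - 1)² + 9·(x - 1)³.
With (x - 1) = 3/4: p(7/4) = 139/64.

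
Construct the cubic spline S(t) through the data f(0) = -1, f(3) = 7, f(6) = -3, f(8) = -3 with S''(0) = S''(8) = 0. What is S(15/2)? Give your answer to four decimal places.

Let M_i = S''(x_i). Step sizes h_i = 3, 3, 2; slopes of the chords Δ_i = (y_(i+1) - y_i)/h_i = 8/3, -10/3, 0.
  3·M_0 + 12·M_1 + 3·M_2 = 6(Δ_1 - Δ_0) = -36
  3·M_1 + 10·M_2 + 2·M_3 = 6(Δ_2 - Δ_1) = 20
Natural end conditions: M_0 = M_3 = 0.
Solving: M_0 = 0, M_1 = -140/37, M_2 = 116/37, M_3 = 0.
On [6, 8], S(t) = -3 - 232/111·(t - 6) + 58/37·(t - 6)² - 29/111·(t - 6)³.
With (t - 6) = 3/2: S(15/2) = -1033/296.

-3.4899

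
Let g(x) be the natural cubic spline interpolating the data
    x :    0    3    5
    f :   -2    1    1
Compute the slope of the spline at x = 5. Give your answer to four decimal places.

Write M_i for g''(x_i). With h_i = 3, 2 and divided differences Δ_i = 1, 0, the continuity of g' gives the tridiagonal system
  3·M_0 + 10·M_1 + 2·M_2 = 6(Δ_1 - Δ_0) = -6
Natural end conditions: M_0 = M_2 = 0.
Forward elimination and back-substitution give M_0 = 0, M_1 = -3/5, M_2 = 0.
On [3, 5], g'(x) = b_1 + 2c_1·(x - 3) + 3d_1·(x - 3)² with b_1 = Δ_1 - h_1(2M_1 + M_2)/6 = 2/5, c_1 = M_1/2 = -3/10, d_1 = (M_2 - M_1)/(6h_1) = 1/20. So g'(5) = -1/5.

-0.2000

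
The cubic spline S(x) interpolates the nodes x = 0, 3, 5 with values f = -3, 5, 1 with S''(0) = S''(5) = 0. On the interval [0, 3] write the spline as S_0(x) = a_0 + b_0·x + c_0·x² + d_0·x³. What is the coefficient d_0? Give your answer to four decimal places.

Put σ_i = S'' at the i-th knot. Here h = (3, 2) and Δ = (8/3, -2), so the interior equations h_(i-1)·σ_(i-1) + 2(h_(i-1)+h_i)·σ_i + h_i·σ_(i+1) = 6(Δ_i − Δ_(i-1)) read
  3·σ_0 + 10·σ_1 + 2·σ_2 = 6(Δ_1 - Δ_0) = -28
Natural end conditions: σ_0 = σ_2 = 0.
Solving: σ_0 = 0, σ_1 = -14/5, σ_2 = 0.
On [0, 3], with S_0(x) = a_0 + b_0·x + c_0·x² + d_0·x³: c_0 = σ_0/2 = 0, d_0 = (σ_1 - σ_0)/(6h_0) = -7/45, b_0 = Δ_0 - h_0(2σ_0 + σ_1)/6 = 61/15.

-0.1556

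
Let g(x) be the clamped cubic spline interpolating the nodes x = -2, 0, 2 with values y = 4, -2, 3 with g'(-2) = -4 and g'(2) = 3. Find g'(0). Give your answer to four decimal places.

Put M_i = g'' at the i-th knot. Here h = (2, 2) and Δ = (-3, 5/2), so the interior equations h_(i-1)·M_(i-1) + 2(h_(i-1)+h_i)·M_i + h_i·M_(i+1) = 6(Δ_i − Δ_(i-1)) read
  2·M_0 + 8·M_1 + 2·M_2 = 6(Δ_1 - Δ_0) = 33
Clamped end conditions give two more equations: 2h_0·M_0 + h_0·M_1 = 6(Δ_0 - g'(-2)) = 6 and h_1·M_1 + 2h_1·M_2 = 6(g'(2) - Δ_1) = 3.
Solving: M_0 = -7/8, M_1 = 19/4, M_2 = -13/8.
On [0, 2], g'(x) = b_1 + 2c_1·x + 3d_1·x² with b_1 = Δ_1 - h_1(2M_1 + M_2)/6 = -1/8, c_1 = M_1/2 = 19/8, d_1 = (M_2 - M_1)/(6h_1) = -17/32. So g'(0) = -1/8.

-0.1250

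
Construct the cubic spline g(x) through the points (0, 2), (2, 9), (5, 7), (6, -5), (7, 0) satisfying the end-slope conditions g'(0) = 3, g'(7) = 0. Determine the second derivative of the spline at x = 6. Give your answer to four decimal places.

Let σ_i = g''(x_i). Step sizes h_i = 2, 3, 1, 1; slopes of the chords Δ_i = (y_(i+1) - y_i)/h_i = 7/2, -2/3, -12, 5.
  2·σ_0 + 10·σ_1 + 3·σ_2 = 6(Δ_1 - Δ_0) = -25
  3·σ_1 + 8·σ_2 + 1·σ_3 = 6(Δ_2 - Δ_1) = -68
  1·σ_2 + 4·σ_3 + 1·σ_4 = 6(Δ_3 - Δ_2) = 102
Clamped end conditions give two more equations: 2h_0·σ_0 + h_0·σ_1 = 6(Δ_0 - g'(0)) = 3 and h_3·σ_3 + 2h_3·σ_4 = 6(g'(7) - Δ_3) = -30.
Solving the tridiagonal system: σ_0 = -43/564, σ_1 = 233/141, σ_2 = -3889/282, σ_3 = 5269/141, σ_4 = -9499/282.

37.3688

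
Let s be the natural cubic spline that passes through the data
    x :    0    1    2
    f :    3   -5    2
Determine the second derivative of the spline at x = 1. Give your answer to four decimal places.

22.5000

Let m_i = s''(x_i). Step sizes h_i = 1, 1; slopes of the chords Δ_i = (y_(i+1) - y_i)/h_i = -8, 7.
  1·m_0 + 4·m_1 + 1·m_2 = 6(Δ_1 - Δ_0) = 90
Natural end conditions: m_0 = m_2 = 0.
Hence m_0 = 0, m_1 = 45/2, m_2 = 0.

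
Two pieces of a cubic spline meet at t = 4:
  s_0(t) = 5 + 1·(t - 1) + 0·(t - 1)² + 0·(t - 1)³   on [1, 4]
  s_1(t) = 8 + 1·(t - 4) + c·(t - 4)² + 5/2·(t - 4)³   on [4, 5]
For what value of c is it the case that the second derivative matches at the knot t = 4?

s_0''(t) = 0 + 0·(t - 1), so s_0''(4) = 0. On the right, s_1''(4) = 2c, so c = 0.

0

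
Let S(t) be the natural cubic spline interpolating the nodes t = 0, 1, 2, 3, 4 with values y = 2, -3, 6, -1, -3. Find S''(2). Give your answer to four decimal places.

Let m_i = S''(x_i). Step sizes h_i = 1, 1, 1, 1; slopes of the chords Δ_i = (y_(i+1) - y_i)/h_i = -5, 9, -7, -2.
  1·m_0 + 4·m_1 + 1·m_2 = 6(Δ_1 - Δ_0) = 84
  1·m_1 + 4·m_2 + 1·m_3 = 6(Δ_2 - Δ_1) = -96
  1·m_2 + 4·m_3 + 1·m_4 = 6(Δ_3 - Δ_2) = 30
Natural end conditions: m_0 = m_4 = 0.
Solving the tridiagonal system: m_0 = 0, m_1 = 837/28, m_2 = -249/7, m_3 = 459/28, m_4 = 0.

-35.5714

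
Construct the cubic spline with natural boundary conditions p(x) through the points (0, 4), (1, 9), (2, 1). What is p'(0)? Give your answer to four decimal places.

With M_i denoting the second derivative at x_i, h_i = 1, 1, and Δ_i = (y_(i+1) − y_i)/h_i = 5, -8:
  1·M_0 + 4·M_1 + 1·M_2 = 6(Δ_1 - Δ_0) = -78
Natural end conditions: M_0 = M_2 = 0.
Hence M_0 = 0, M_1 = -39/2, M_2 = 0.
On [0, 1], p'(x) = b_0 + 2c_0·x + 3d_0·x² with b_0 = Δ_0 - h_0(2M_0 + M_1)/6 = 33/4, c_0 = M_0/2 = 0, d_0 = (M_1 - M_0)/(6h_0) = -13/4. So p'(0) = 33/4.

8.2500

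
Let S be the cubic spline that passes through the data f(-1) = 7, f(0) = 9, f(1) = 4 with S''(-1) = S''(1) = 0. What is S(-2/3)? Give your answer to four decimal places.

8.1852

With m_i denoting the second derivative at x_i, h_i = 1, 1, and Δ_i = (y_(i+1) − y_i)/h_i = 2, -5:
  1·m_0 + 4·m_1 + 1·m_2 = 6(Δ_1 - Δ_0) = -42
Natural end conditions: m_0 = m_2 = 0.
Hence m_0 = 0, m_1 = -21/2, m_2 = 0.
On [-1, 0], S(t) = 7 + 15/4·(t + 1) + 0·(t + 1)² - 7/4·(t + 1)³.
With (t + 1) = 1/3: S(-2/3) = 221/27.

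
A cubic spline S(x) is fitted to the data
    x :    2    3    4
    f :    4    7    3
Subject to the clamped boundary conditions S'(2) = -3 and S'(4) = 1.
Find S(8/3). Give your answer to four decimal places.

6.0370

Let σ_i = S''(x_i). Step sizes h_i = 1, 1; slopes of the chords Δ_i = (y_(i+1) - y_i)/h_i = 3, -4.
  1·σ_0 + 4·σ_1 + 1·σ_2 = 6(Δ_1 - Δ_0) = -42
Clamped end conditions give two more equations: 2h_0·σ_0 + h_0·σ_1 = 6(Δ_0 - S'(2)) = 36 and h_1·σ_1 + 2h_1·σ_2 = 6(S'(4) - Δ_1) = 30.
Hence σ_0 = 61/2, σ_1 = -25, σ_2 = 55/2.
On [2, 3], S(x) = 4 - 3·(x - 2) + 61/4·(x - 2)² - 37/4·(x - 2)³.
With (x - 2) = 2/3: S(8/3) = 163/27.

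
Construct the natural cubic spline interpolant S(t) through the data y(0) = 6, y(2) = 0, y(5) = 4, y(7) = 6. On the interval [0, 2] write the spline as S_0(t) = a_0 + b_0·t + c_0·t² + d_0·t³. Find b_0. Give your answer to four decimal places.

-3.9744

Put M_i = S'' at the i-th knot. Here h = (2, 3, 2) and Δ = (-3, 4/3, 1), so the interior equations h_(i-1)·M_(i-1) + 2(h_(i-1)+h_i)·M_i + h_i·M_(i+1) = 6(Δ_i − Δ_(i-1)) read
  2·M_0 + 10·M_1 + 3·M_2 = 6(Δ_1 - Δ_0) = 26
  3·M_1 + 10·M_2 + 2·M_3 = 6(Δ_2 - Δ_1) = -2
Natural end conditions: M_0 = M_3 = 0.
Hence M_0 = 0, M_1 = 38/13, M_2 = -14/13, M_3 = 0.
On [0, 2], with S_0(t) = a_0 + b_0·t + c_0·t² + d_0·t³: c_0 = M_0/2 = 0, d_0 = (M_1 - M_0)/(6h_0) = 19/78, b_0 = Δ_0 - h_0(2M_0 + M_1)/6 = -155/39.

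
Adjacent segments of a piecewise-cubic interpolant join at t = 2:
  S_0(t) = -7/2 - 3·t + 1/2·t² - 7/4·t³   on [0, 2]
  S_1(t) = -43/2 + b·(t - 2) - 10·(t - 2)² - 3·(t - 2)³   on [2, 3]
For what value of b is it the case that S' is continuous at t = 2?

S_0'(t) = -3 + 1·t - 21/4·t², so S_0'(2) = -22. On the right, S_1'(2) = b, so b = -22.

-22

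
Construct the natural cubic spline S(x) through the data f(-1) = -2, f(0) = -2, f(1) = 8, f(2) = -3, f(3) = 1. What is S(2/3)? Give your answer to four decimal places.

Write σ_i for S''(x_i). With h_i = 1, 1, 1, 1 and divided differences Δ_i = 0, 10, -11, 4, the continuity of S' gives the tridiagonal system
  1·σ_0 + 4·σ_1 + 1·σ_2 = 6(Δ_1 - Δ_0) = 60
  1·σ_1 + 4·σ_2 + 1·σ_3 = 6(Δ_2 - Δ_1) = -126
  1·σ_2 + 4·σ_3 + 1·σ_4 = 6(Δ_3 - Δ_2) = 90
Natural end conditions: σ_0 = σ_4 = 0.
Solving the tridiagonal system: σ_0 = 0, σ_1 = 747/28, σ_2 = -327/7, σ_3 = 957/28, σ_4 = 0.
On [0, 1], S(x) = -2 + 249/28·x + 747/56·x² - 685/56·x³.
With x = 2/3: S(2/3) = 1178/189.

6.2328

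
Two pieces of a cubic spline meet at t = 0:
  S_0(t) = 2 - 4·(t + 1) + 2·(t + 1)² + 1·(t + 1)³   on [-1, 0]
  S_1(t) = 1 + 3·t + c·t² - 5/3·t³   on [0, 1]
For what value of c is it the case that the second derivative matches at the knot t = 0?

S_0''(t) = 4 + 6·(t + 1), so S_0''(0) = 10. On the right, S_1''(0) = 2c, so c = 5.

5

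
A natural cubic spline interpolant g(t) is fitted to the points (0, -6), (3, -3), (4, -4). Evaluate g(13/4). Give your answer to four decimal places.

Write M_i for g''(x_i). With h_i = 3, 1 and divided differences Δ_i = 1, -1, the continuity of g' gives the tridiagonal system
  3·M_0 + 8·M_1 + 1·M_2 = 6(Δ_1 - Δ_0) = -12
Natural end conditions: M_0 = M_2 = 0.
Solving: M_0 = 0, M_1 = -3/2, M_2 = 0.
On [3, 4], g(t) = -3 - 1/2·(t - 3) - 3/4·(t - 3)² + 1/4·(t - 3)³.
With (t - 3) = 1/4: g(13/4) = -811/256.

-3.1680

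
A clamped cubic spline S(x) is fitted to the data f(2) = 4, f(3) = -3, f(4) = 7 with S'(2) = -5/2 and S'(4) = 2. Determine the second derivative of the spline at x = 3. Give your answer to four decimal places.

Write σ_i for S''(x_i). With h_i = 1, 1 and divided differences Δ_i = -7, 10, the continuity of S' gives the tridiagonal system
  1·σ_0 + 4·σ_1 + 1·σ_2 = 6(Δ_1 - Δ_0) = 102
Clamped end conditions give two more equations: 2h_0·σ_0 + h_0·σ_1 = 6(Δ_0 - S'(2)) = -27 and h_1·σ_1 + 2h_1·σ_2 = 6(S'(4) - Δ_1) = -48.
Solving the tridiagonal system: σ_0 = -147/4, σ_1 = 93/2, σ_2 = -189/4.

46.5000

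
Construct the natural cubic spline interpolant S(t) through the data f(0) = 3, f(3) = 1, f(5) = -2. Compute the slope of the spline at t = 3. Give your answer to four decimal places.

Write m_i for S''(x_i). With h_i = 3, 2 and divided differences Δ_i = -2/3, -3/2, the continuity of S' gives the tridiagonal system
  3·m_0 + 10·m_1 + 2·m_2 = 6(Δ_1 - Δ_0) = -5
Natural end conditions: m_0 = m_2 = 0.
Solving the tridiagonal system: m_0 = 0, m_1 = -1/2, m_2 = 0.
On [3, 5], S'(t) = b_1 + 2c_1·(t - 3) + 3d_1·(t - 3)² with b_1 = Δ_1 - h_1(2m_1 + m_2)/6 = -7/6, c_1 = m_1/2 = -1/4, d_1 = (m_2 - m_1)/(6h_1) = 1/24. So S'(3) = -7/6.

-1.1667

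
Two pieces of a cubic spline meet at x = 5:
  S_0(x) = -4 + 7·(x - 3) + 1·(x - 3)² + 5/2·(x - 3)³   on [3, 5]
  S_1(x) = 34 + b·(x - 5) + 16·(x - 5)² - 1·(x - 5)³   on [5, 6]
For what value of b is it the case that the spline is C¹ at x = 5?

41

S_0'(x) = 7 + 2·(x - 3) + 15/2·(x - 3)², so S_0'(5) = 41. On the right, S_1'(5) = b, so b = 41.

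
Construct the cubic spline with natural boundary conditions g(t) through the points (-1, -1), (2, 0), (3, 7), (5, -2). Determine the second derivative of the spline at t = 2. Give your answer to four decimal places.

6.5745

With m_i denoting the second derivative at x_i, h_i = 3, 1, 2, and Δ_i = (y_(i+1) − y_i)/h_i = 1/3, 7, -9/2:
  3·m_0 + 8·m_1 + 1·m_2 = 6(Δ_1 - Δ_0) = 40
  1·m_1 + 6·m_2 + 2·m_3 = 6(Δ_2 - Δ_1) = -69
Natural end conditions: m_0 = m_3 = 0.
Hence m_0 = 0, m_1 = 309/47, m_2 = -592/47, m_3 = 0.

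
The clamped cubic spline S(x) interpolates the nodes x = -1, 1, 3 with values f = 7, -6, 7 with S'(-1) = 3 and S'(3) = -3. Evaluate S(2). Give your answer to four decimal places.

With M_i denoting the second derivative at x_i, h_i = 2, 2, and Δ_i = (y_(i+1) − y_i)/h_i = -13/2, 13/2:
  2·M_0 + 8·M_1 + 2·M_2 = 6(Δ_1 - Δ_0) = 78
Clamped end conditions give two more equations: 2h_0·M_0 + h_0·M_1 = 6(Δ_0 - S'(-1)) = -57 and h_1·M_1 + 2h_1·M_2 = 6(S'(3) - Δ_1) = -57.
Forward elimination and back-substitution give M_0 = -51/2, M_1 = 45/2, M_2 = -51/2.
On [1, 3], S(x) = -6 + 0·(x - 1) + 45/4·(x - 1)² - 4·(x - 1)³.
With (x - 1) = 1: S(2) = 5/4.

1.2500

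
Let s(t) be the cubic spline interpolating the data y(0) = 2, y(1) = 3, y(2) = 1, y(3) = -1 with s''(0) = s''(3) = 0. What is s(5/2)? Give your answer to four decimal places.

Let m_i = s''(x_i). Step sizes h_i = 1, 1, 1; slopes of the chords Δ_i = (y_(i+1) - y_i)/h_i = 1, -2, -2.
  1·m_0 + 4·m_1 + 1·m_2 = 6(Δ_1 - Δ_0) = -18
  1·m_1 + 4·m_2 + 1·m_3 = 6(Δ_2 - Δ_1) = 0
Natural end conditions: m_0 = m_3 = 0.
Solving the tridiagonal system: m_0 = 0, m_1 = -24/5, m_2 = 6/5, m_3 = 0.
On [2, 3], s(t) = 1 - 12/5·(t - 2) + 3/5·(t - 2)² - 1/5·(t - 2)³.
With (t - 2) = 1/2: s(5/2) = -3/40.

-0.0750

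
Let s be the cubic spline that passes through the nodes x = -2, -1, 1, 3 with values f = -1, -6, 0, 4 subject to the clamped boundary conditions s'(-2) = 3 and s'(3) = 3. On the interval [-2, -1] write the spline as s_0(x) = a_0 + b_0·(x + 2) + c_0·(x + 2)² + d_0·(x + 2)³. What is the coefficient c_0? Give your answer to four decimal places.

Let m_i = s''(x_i). Step sizes h_i = 1, 2, 2; slopes of the chords Δ_i = (y_(i+1) - y_i)/h_i = -5, 3, 2.
  1·m_0 + 6·m_1 + 2·m_2 = 6(Δ_1 - Δ_0) = 48
  2·m_1 + 8·m_2 + 2·m_3 = 6(Δ_2 - Δ_1) = -6
Clamped end conditions give two more equations: 2h_0·m_0 + h_0·m_1 = 6(Δ_0 - s'(-2)) = -48 and h_2·m_2 + 2h_2·m_3 = 6(s'(3) - Δ_2) = 6.
Solving the tridiagonal system: m_0 = -726/23, m_1 = 348/23, m_2 = -129/23, m_3 = 99/23.
On [-2, -1], with s_0(x) = a_0 + b_0·(x + 2) + c_0·(x + 2)² + d_0·(x + 2)³: c_0 = m_0/2 = -363/23, d_0 = (m_1 - m_0)/(6h_0) = 179/23, b_0 = Δ_0 - h_0(2m_0 + m_1)/6 = 3.

-15.7826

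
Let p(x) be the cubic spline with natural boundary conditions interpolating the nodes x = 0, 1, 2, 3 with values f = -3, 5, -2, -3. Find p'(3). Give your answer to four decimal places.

With m_i denoting the second derivative at x_i, h_i = 1, 1, 1, and Δ_i = (y_(i+1) − y_i)/h_i = 8, -7, -1:
  1·m_0 + 4·m_1 + 1·m_2 = 6(Δ_1 - Δ_0) = -90
  1·m_1 + 4·m_2 + 1·m_3 = 6(Δ_2 - Δ_1) = 36
Natural end conditions: m_0 = m_3 = 0.
Hence m_0 = 0, m_1 = -132/5, m_2 = 78/5, m_3 = 0.
On [2, 3], p'(x) = b_2 + 2c_2·(x - 2) + 3d_2·(x - 2)² with b_2 = Δ_2 - h_2(2m_2 + m_3)/6 = -31/5, c_2 = m_2/2 = 39/5, d_2 = (m_3 - m_2)/(6h_2) = -13/5. So p'(3) = 8/5.

1.6000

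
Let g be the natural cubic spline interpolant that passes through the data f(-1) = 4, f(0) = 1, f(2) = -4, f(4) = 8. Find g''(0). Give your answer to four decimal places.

-1.7727

Put σ_i = g'' at the i-th knot. Here h = (1, 2, 2) and Δ = (-3, -5/2, 6), so the interior equations h_(i-1)·σ_(i-1) + 2(h_(i-1)+h_i)·σ_i + h_i·σ_(i+1) = 6(Δ_i − Δ_(i-1)) read
  1·σ_0 + 6·σ_1 + 2·σ_2 = 6(Δ_1 - Δ_0) = 3
  2·σ_1 + 8·σ_2 + 2·σ_3 = 6(Δ_2 - Δ_1) = 51
Natural end conditions: σ_0 = σ_3 = 0.
Forward elimination and back-substitution give σ_0 = 0, σ_1 = -39/22, σ_2 = 75/11, σ_3 = 0.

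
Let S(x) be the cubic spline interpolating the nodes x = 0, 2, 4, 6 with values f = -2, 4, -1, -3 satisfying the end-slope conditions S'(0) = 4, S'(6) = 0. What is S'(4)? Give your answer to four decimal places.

Put M_i = S'' at the i-th knot. Here h = (2, 2, 2) and Δ = (3, -5/2, -1), so the interior equations h_(i-1)·M_(i-1) + 2(h_(i-1)+h_i)·M_i + h_i·M_(i+1) = 6(Δ_i − Δ_(i-1)) read
  2·M_0 + 8·M_1 + 2·M_2 = 6(Δ_1 - Δ_0) = -33
  2·M_1 + 8·M_2 + 2·M_3 = 6(Δ_2 - Δ_1) = 9
Clamped end conditions give two more equations: 2h_0·M_0 + h_0·M_1 = 6(Δ_0 - S'(0)) = -6 and h_2·M_2 + 2h_2·M_3 = 6(S'(6) - Δ_2) = 6.
Solving the tridiagonal system: M_0 = 29/30, M_1 = -74/15, M_2 = 34/15, M_3 = 11/30.
On [4, 6], S'(x) = b_2 + 2c_2·(x - 4) + 3d_2·(x - 4)² with b_2 = Δ_2 - h_2(2M_2 + M_3)/6 = -79/30, c_2 = M_2/2 = 17/15, d_2 = (M_3 - M_2)/(6h_2) = -19/120. So S'(4) = -79/30.

-2.6333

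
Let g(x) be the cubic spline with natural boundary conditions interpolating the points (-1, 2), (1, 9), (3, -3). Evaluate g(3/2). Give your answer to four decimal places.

7.5586

Write M_i for g''(x_i). With h_i = 2, 2 and divided differences Δ_i = 7/2, -6, the continuity of g' gives the tridiagonal system
  2·M_0 + 8·M_1 + 2·M_2 = 6(Δ_1 - Δ_0) = -57
Natural end conditions: M_0 = M_2 = 0.
Forward elimination and back-substitution give M_0 = 0, M_1 = -57/8, M_2 = 0.
On [1, 3], g(x) = 9 - 5/4·(x - 1) - 57/16·(x - 1)² + 19/32·(x - 1)³.
With (x - 1) = 1/2: g(3/2) = 1935/256.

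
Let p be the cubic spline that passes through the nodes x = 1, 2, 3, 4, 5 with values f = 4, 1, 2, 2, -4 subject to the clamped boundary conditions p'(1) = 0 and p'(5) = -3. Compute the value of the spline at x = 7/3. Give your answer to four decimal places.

0.7751

Write M_i for p''(x_i). With h_i = 1, 1, 1, 1 and divided differences Δ_i = -3, 1, 0, -6, the continuity of p' gives the tridiagonal system
  1·M_0 + 4·M_1 + 1·M_2 = 6(Δ_1 - Δ_0) = 24
  1·M_1 + 4·M_2 + 1·M_3 = 6(Δ_2 - Δ_1) = -6
  1·M_2 + 4·M_3 + 1·M_4 = 6(Δ_3 - Δ_2) = -36
Clamped end conditions give two more equations: 2h_0·M_0 + h_0·M_1 = 6(Δ_0 - p'(1)) = -18 and h_3·M_3 + 2h_3·M_4 = 6(p'(5) - Δ_3) = 18.
Hence M_0 = -387/28, M_1 = 135/14, M_2 = -3/4, M_3 = -177/14, M_4 = 429/28.
On [2, 3], p(x) = 1 - 117/56·(x - 2) + 135/28·(x - 2)² - 97/56·(x - 2)³.
With (x - 2) = 1/3: p(7/3) = 293/378.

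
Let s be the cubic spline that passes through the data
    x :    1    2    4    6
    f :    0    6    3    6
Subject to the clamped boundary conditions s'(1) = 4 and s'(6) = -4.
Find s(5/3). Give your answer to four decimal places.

4.1610

Write σ_i for s''(x_i). With h_i = 1, 2, 2 and divided differences Δ_i = 6, -3/2, 3/2, the continuity of s' gives the tridiagonal system
  1·σ_0 + 6·σ_1 + 2·σ_2 = 6(Δ_1 - Δ_0) = -45
  2·σ_1 + 8·σ_2 + 2·σ_3 = 6(Δ_2 - Δ_1) = 18
Clamped end conditions give two more equations: 2h_0·σ_0 + h_0·σ_1 = 6(Δ_0 - s'(1)) = 12 and h_2·σ_2 + 2h_2·σ_3 = 6(s'(6) - Δ_2) = -33.
Forward elimination and back-substitution give σ_0 = 280/23, σ_1 = -284/23, σ_2 = 389/46, σ_3 = -287/23.
On [1, 2], s(x) = 0 + 4·(x - 1) + 140/23·(x - 1)² - 94/23·(x - 1)³.
With (x - 1) = 2/3: s(5/3) = 2584/621.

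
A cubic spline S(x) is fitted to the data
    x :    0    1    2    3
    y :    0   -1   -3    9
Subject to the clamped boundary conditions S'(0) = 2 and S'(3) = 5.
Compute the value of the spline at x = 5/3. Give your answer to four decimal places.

With m_i denoting the second derivative at x_i, h_i = 1, 1, 1, and Δ_i = (y_(i+1) − y_i)/h_i = -1, -2, 12:
  1·m_0 + 4·m_1 + 1·m_2 = 6(Δ_1 - Δ_0) = -6
  1·m_1 + 4·m_2 + 1·m_3 = 6(Δ_2 - Δ_1) = 84
Clamped end conditions give two more equations: 2h_0·m_0 + h_0·m_1 = 6(Δ_0 - S'(0)) = -18 and h_2·m_2 + 2h_2·m_3 = 6(S'(3) - Δ_2) = -42.
Hence m_0 = -24/5, m_1 = -42/5, m_2 = 162/5, m_3 = -186/5.
On [1, 2], S(x) = -1 - 23/5·(x - 1) - 21/5·(x - 1)² + 34/5·(x - 1)³.
With (x - 1) = 2/3: S(5/3) = -529/135.

-3.9185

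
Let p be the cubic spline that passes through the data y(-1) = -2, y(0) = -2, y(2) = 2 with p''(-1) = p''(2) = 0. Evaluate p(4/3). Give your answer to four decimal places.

0.2716

Write σ_i for p''(x_i). With h_i = 1, 2 and divided differences Δ_i = 0, 2, the continuity of p' gives the tridiagonal system
  1·σ_0 + 6·σ_1 + 2·σ_2 = 6(Δ_1 - Δ_0) = 12
Natural end conditions: σ_0 = σ_2 = 0.
Solving: σ_0 = 0, σ_1 = 2, σ_2 = 0.
On [0, 2], p(x) = -2 + 2/3·x + 1·x² - 1/6·x³.
With x = 4/3: p(4/3) = 22/81.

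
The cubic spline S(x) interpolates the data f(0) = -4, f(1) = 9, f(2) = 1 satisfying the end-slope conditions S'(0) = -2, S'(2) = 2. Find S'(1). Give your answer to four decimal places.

3.7500

With σ_i denoting the second derivative at x_i, h_i = 1, 1, and Δ_i = (y_(i+1) − y_i)/h_i = 13, -8:
  1·σ_0 + 4·σ_1 + 1·σ_2 = 6(Δ_1 - Δ_0) = -126
Clamped end conditions give two more equations: 2h_0·σ_0 + h_0·σ_1 = 6(Δ_0 - S'(0)) = 90 and h_1·σ_1 + 2h_1·σ_2 = 6(S'(2) - Δ_1) = 60.
Forward elimination and back-substitution give σ_0 = 157/2, σ_1 = -67, σ_2 = 127/2.
On [1, 2], S'(x) = b_1 + 2c_1·(x - 1) + 3d_1·(x - 1)² with b_1 = Δ_1 - h_1(2σ_1 + σ_2)/6 = 15/4, c_1 = σ_1/2 = -67/2, d_1 = (σ_2 - σ_1)/(6h_1) = 87/4. So S'(1) = 15/4.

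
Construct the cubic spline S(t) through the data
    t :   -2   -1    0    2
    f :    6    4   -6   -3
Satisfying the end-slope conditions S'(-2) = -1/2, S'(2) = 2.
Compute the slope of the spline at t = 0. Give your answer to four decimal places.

-7.2273

Put σ_i = S'' at the i-th knot. Here h = (1, 1, 2) and Δ = (-2, -10, 3/2), so the interior equations h_(i-1)·σ_(i-1) + 2(h_(i-1)+h_i)·σ_i + h_i·σ_(i+1) = 6(Δ_i − Δ_(i-1)) read
  1·σ_0 + 4·σ_1 + 1·σ_2 = 6(Δ_1 - Δ_0) = -48
  1·σ_1 + 6·σ_2 + 2·σ_3 = 6(Δ_2 - Δ_1) = 69
Clamped end conditions give two more equations: 2h_0·σ_0 + h_0·σ_1 = 6(Δ_0 - S'(-2)) = -9 and h_2·σ_2 + 2h_2·σ_3 = 6(S'(2) - Δ_2) = 3.
Hence σ_0 = 91/22, σ_1 = -190/11, σ_2 = 373/22, σ_3 = -85/11.
On [0, 2], S'(t) = b_2 + 2c_2·t + 3d_2·t² with b_2 = Δ_2 - h_2(2σ_2 + σ_3)/6 = -159/22, c_2 = σ_2/2 = 373/44, d_2 = (σ_3 - σ_2)/(6h_2) = -181/88. So S'(0) = -159/22.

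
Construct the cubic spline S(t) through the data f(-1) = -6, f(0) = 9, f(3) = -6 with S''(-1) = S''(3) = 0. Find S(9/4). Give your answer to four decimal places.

3.0234

Put σ_i = S'' at the i-th knot. Here h = (1, 3) and Δ = (15, -5), so the interior equations h_(i-1)·σ_(i-1) + 2(h_(i-1)+h_i)·σ_i + h_i·σ_(i+1) = 6(Δ_i − Δ_(i-1)) read
  1·σ_0 + 8·σ_1 + 3·σ_2 = 6(Δ_1 - Δ_0) = -120
Natural end conditions: σ_0 = σ_2 = 0.
Forward elimination and back-substitution give σ_0 = 0, σ_1 = -15, σ_2 = 0.
On [0, 3], S(t) = 9 + 10·t - 15/2·t² + 5/6·t³.
With t = 9/4: S(9/4) = 387/128.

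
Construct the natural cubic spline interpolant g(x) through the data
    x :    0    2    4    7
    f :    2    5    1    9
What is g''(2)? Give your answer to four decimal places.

-3.5000

Write m_i for g''(x_i). With h_i = 2, 2, 3 and divided differences Δ_i = 3/2, -2, 8/3, the continuity of g' gives the tridiagonal system
  2·m_0 + 8·m_1 + 2·m_2 = 6(Δ_1 - Δ_0) = -21
  2·m_1 + 10·m_2 + 3·m_3 = 6(Δ_2 - Δ_1) = 28
Natural end conditions: m_0 = m_3 = 0.
Solving: m_0 = 0, m_1 = -7/2, m_2 = 7/2, m_3 = 0.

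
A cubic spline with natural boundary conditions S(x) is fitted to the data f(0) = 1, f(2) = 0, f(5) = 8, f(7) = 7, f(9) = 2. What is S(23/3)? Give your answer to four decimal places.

5.5479

With σ_i denoting the second derivative at x_i, h_i = 2, 3, 2, 2, and Δ_i = (y_(i+1) − y_i)/h_i = -1/2, 8/3, -1/2, -5/2:
  2·σ_0 + 10·σ_1 + 3·σ_2 = 6(Δ_1 - Δ_0) = 19
  3·σ_1 + 10·σ_2 + 2·σ_3 = 6(Δ_2 - Δ_1) = -19
  2·σ_2 + 8·σ_3 + 2·σ_4 = 6(Δ_3 - Δ_2) = -12
Natural end conditions: σ_0 = σ_4 = 0.
Solving: σ_0 = 0, σ_1 = 457/172, σ_2 = -217/86, σ_3 = -299/344, σ_4 = 0.
On [7, 9], S(x) = 7 - 991/516·(x - 7) - 299/688·(x - 7)² + 299/4128·(x - 7)³.
With (x - 7) = 2/3: S(23/3) = 38647/6966.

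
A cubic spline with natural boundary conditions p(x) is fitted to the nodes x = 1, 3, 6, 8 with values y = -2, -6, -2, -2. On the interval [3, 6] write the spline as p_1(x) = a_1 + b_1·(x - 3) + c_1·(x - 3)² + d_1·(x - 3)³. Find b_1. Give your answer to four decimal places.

-0.3590

With σ_i denoting the second derivative at x_i, h_i = 2, 3, 2, and Δ_i = (y_(i+1) − y_i)/h_i = -2, 4/3, 0:
  2·σ_0 + 10·σ_1 + 3·σ_2 = 6(Δ_1 - Δ_0) = 20
  3·σ_1 + 10·σ_2 + 2·σ_3 = 6(Δ_2 - Δ_1) = -8
Natural end conditions: σ_0 = σ_3 = 0.
Forward elimination and back-substitution give σ_0 = 0, σ_1 = 32/13, σ_2 = -20/13, σ_3 = 0.
On [3, 6], with p_1(x) = a_1 + b_1·(x - 3) + c_1·(x - 3)² + d_1·(x - 3)³: c_1 = σ_1/2 = 16/13, d_1 = (σ_2 - σ_1)/(6h_1) = -2/9, b_1 = Δ_1 - h_1(2σ_1 + σ_2)/6 = -14/39.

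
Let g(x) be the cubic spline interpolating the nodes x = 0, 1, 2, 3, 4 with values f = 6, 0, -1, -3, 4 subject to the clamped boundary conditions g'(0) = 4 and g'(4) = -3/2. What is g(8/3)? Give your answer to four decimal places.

Put σ_i = g'' at the i-th knot. Here h = (1, 1, 1, 1) and Δ = (-6, -1, -2, 7), so the interior equations h_(i-1)·σ_(i-1) + 2(h_(i-1)+h_i)·σ_i + h_i·σ_(i+1) = 6(Δ_i − Δ_(i-1)) read
  1·σ_0 + 4·σ_1 + 1·σ_2 = 6(Δ_1 - Δ_0) = 30
  1·σ_1 + 4·σ_2 + 1·σ_3 = 6(Δ_2 - Δ_1) = -6
  1·σ_2 + 4·σ_3 + 1·σ_4 = 6(Δ_3 - Δ_2) = 54
Clamped end conditions give two more equations: 2h_0·σ_0 + h_0·σ_1 = 6(Δ_0 - g'(0)) = -60 and h_3·σ_3 + 2h_3·σ_4 = 6(g'(4) - Δ_3) = -51.
Solving: σ_0 = -2267/56, σ_1 = 587/28, σ_2 = -107/8, σ_3 = 743/28, σ_4 = -2171/56.
On [2, 3], g(x) = -1 - 55/28·(x - 2) - 107/16·(x - 2)² + 745/112·(x - 2)³.
With (x - 2) = 2/3: g(8/3) = -2503/756.

-3.3108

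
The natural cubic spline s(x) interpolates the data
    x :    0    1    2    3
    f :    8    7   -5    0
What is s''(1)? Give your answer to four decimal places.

Write M_i for s''(x_i). With h_i = 1, 1, 1 and divided differences Δ_i = -1, -12, 5, the continuity of s' gives the tridiagonal system
  1·M_0 + 4·M_1 + 1·M_2 = 6(Δ_1 - Δ_0) = -66
  1·M_1 + 4·M_2 + 1·M_3 = 6(Δ_2 - Δ_1) = 102
Natural end conditions: M_0 = M_3 = 0.
Forward elimination and back-substitution give M_0 = 0, M_1 = -122/5, M_2 = 158/5, M_3 = 0.

-24.4000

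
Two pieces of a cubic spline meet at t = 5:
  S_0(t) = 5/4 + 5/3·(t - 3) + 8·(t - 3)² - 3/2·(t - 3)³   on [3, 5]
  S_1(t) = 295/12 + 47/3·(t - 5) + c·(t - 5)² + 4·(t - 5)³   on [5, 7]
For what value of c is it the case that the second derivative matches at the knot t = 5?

-1

S_0''(t) = 16 - 9·(t - 3), so S_0''(5) = -2. On the right, S_1''(5) = 2c, so c = -1.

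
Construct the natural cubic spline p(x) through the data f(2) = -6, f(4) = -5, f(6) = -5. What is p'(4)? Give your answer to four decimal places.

Put m_i = p'' at the i-th knot. Here h = (2, 2) and Δ = (1/2, 0), so the interior equations h_(i-1)·m_(i-1) + 2(h_(i-1)+h_i)·m_i + h_i·m_(i+1) = 6(Δ_i − Δ_(i-1)) read
  2·m_0 + 8·m_1 + 2·m_2 = 6(Δ_1 - Δ_0) = -3
Natural end conditions: m_0 = m_2 = 0.
Solving: m_0 = 0, m_1 = -3/8, m_2 = 0.
On [4, 6], p'(x) = b_1 + 2c_1·(x - 4) + 3d_1·(x - 4)² with b_1 = Δ_1 - h_1(2m_1 + m_2)/6 = 1/4, c_1 = m_1/2 = -3/16, d_1 = (m_2 - m_1)/(6h_1) = 1/32. So p'(4) = 1/4.

0.2500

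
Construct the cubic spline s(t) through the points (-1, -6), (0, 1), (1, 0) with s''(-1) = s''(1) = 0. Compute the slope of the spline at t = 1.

Put M_i = s'' at the i-th knot. Here h = (1, 1) and Δ = (7, -1), so the interior equations h_(i-1)·M_(i-1) + 2(h_(i-1)+h_i)·M_i + h_i·M_(i+1) = 6(Δ_i − Δ_(i-1)) read
  1·M_0 + 4·M_1 + 1·M_2 = 6(Δ_1 - Δ_0) = -48
Natural end conditions: M_0 = M_2 = 0.
Hence M_0 = 0, M_1 = -12, M_2 = 0.
On [0, 1], s'(t) = b_1 + 2c_1·t + 3d_1·t² with b_1 = Δ_1 - h_1(2M_1 + M_2)/6 = 3, c_1 = M_1/2 = -6, d_1 = (M_2 - M_1)/(6h_1) = 2. So s'(1) = -3.

-3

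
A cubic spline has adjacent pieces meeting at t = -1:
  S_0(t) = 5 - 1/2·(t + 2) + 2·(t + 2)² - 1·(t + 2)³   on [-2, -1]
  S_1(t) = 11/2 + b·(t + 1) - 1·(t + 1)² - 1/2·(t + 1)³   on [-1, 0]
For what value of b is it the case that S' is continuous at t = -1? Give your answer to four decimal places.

S_0'(t) = -1/2 + 4·(t + 2) - 3·(t + 2)², so S_0'(-1) = 1/2. On the right, S_1'(-1) = b, so b = 1/2.

0.5000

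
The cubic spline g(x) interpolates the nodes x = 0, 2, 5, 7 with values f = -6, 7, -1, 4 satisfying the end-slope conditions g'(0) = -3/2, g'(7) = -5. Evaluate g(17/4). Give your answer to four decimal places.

0.3438

Put σ_i = g'' at the i-th knot. Here h = (2, 3, 2) and Δ = (13/2, -8/3, 5/2), so the interior equations h_(i-1)·σ_(i-1) + 2(h_(i-1)+h_i)·σ_i + h_i·σ_(i+1) = 6(Δ_i − Δ_(i-1)) read
  2·σ_0 + 10·σ_1 + 3·σ_2 = 6(Δ_1 - Δ_0) = -55
  3·σ_1 + 10·σ_2 + 2·σ_3 = 6(Δ_2 - Δ_1) = 31
Clamped end conditions give two more equations: 2h_0·σ_0 + h_0·σ_1 = 6(Δ_0 - g'(0)) = 48 and h_2·σ_2 + 2h_2·σ_3 = 6(g'(7) - Δ_2) = -45.
Solving: σ_0 = 1733/96, σ_1 = -581/48, σ_2 = 479/48, σ_3 = -1559/96.
On [2, 5], g(x) = 7 + 427/96·(x - 2) - 581/96·(x - 2)² + 265/216·(x - 2)³.
With (x - 2) = 9/4: g(17/4) = 11/32.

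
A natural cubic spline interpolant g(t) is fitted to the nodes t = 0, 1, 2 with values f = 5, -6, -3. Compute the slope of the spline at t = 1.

Put M_i = g'' at the i-th knot. Here h = (1, 1) and Δ = (-11, 3), so the interior equations h_(i-1)·M_(i-1) + 2(h_(i-1)+h_i)·M_i + h_i·M_(i+1) = 6(Δ_i − Δ_(i-1)) read
  1·M_0 + 4·M_1 + 1·M_2 = 6(Δ_1 - Δ_0) = 84
Natural end conditions: M_0 = M_2 = 0.
Forward elimination and back-substitution give M_0 = 0, M_1 = 21, M_2 = 0.
On [1, 2], g'(t) = b_1 + 2c_1·(t - 1) + 3d_1·(t - 1)² with b_1 = Δ_1 - h_1(2M_1 + M_2)/6 = -4, c_1 = M_1/2 = 21/2, d_1 = (M_2 - M_1)/(6h_1) = -7/2. So g'(1) = -4.

-4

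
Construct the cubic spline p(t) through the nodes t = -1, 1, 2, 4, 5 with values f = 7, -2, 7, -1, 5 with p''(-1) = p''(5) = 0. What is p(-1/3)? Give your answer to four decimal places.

0.6229

Let σ_i = p''(x_i). Step sizes h_i = 2, 1, 2, 1; slopes of the chords Δ_i = (y_(i+1) - y_i)/h_i = -9/2, 9, -4, 6.
  2·σ_0 + 6·σ_1 + 1·σ_2 = 6(Δ_1 - Δ_0) = 81
  1·σ_1 + 6·σ_2 + 2·σ_3 = 6(Δ_2 - Δ_1) = -78
  2·σ_2 + 6·σ_3 + 1·σ_4 = 6(Δ_3 - Δ_2) = 60
Natural end conditions: σ_0 = σ_4 = 0.
Solving: σ_0 = 0, σ_1 = 530/31, σ_2 = -669/31, σ_3 = 533/31, σ_4 = 0.
On [-1, 1], p(t) = 7 - 1897/186·(t + 1) + 0·(t + 1)² + 265/186·(t + 1)³.
With (t + 1) = 2/3: p(-1/3) = 1564/2511.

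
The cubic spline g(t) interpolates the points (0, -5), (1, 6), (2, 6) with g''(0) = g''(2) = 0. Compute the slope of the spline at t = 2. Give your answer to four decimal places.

-2.7500

Let σ_i = g''(x_i). Step sizes h_i = 1, 1; slopes of the chords Δ_i = (y_(i+1) - y_i)/h_i = 11, 0.
  1·σ_0 + 4·σ_1 + 1·σ_2 = 6(Δ_1 - Δ_0) = -66
Natural end conditions: σ_0 = σ_2 = 0.
Hence σ_0 = 0, σ_1 = -33/2, σ_2 = 0.
On [1, 2], g'(t) = b_1 + 2c_1·(t - 1) + 3d_1·(t - 1)² with b_1 = Δ_1 - h_1(2σ_1 + σ_2)/6 = 11/2, c_1 = σ_1/2 = -33/4, d_1 = (σ_2 - σ_1)/(6h_1) = 11/4. So g'(2) = -11/4.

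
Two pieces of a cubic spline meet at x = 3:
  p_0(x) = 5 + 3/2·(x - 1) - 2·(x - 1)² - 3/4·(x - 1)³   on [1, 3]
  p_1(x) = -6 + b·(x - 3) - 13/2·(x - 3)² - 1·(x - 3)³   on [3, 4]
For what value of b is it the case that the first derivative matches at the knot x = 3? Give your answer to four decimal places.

p_0'(x) = 3/2 - 4·(x - 1) - 9/4·(x - 1)², so p_0'(3) = -31/2. On the right, p_1'(3) = b, so b = -31/2.

-15.5000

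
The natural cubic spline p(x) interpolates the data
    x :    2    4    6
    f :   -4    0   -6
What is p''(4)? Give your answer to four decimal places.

Write M_i for p''(x_i). With h_i = 2, 2 and divided differences Δ_i = 2, -3, the continuity of p' gives the tridiagonal system
  2·M_0 + 8·M_1 + 2·M_2 = 6(Δ_1 - Δ_0) = -30
Natural end conditions: M_0 = M_2 = 0.
Solving: M_0 = 0, M_1 = -15/4, M_2 = 0.

-3.7500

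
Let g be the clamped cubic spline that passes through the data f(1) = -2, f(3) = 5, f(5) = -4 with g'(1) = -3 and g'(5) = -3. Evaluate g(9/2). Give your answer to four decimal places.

Let M_i = g''(x_i). Step sizes h_i = 2, 2; slopes of the chords Δ_i = (y_(i+1) - y_i)/h_i = 7/2, -9/2.
  2·M_0 + 8·M_1 + 2·M_2 = 6(Δ_1 - Δ_0) = -48
Clamped end conditions give two more equations: 2h_0·M_0 + h_0·M_1 = 6(Δ_0 - g'(1)) = 39 and h_1·M_1 + 2h_1·M_2 = 6(g'(5) - Δ_1) = 9.
Solving: M_0 = 63/4, M_1 = -12, M_2 = 33/4.
On [3, 5], g(x) = 5 + 3/4·(x - 3) - 6·(x - 3)² + 27/16·(x - 3)³.
With (x - 3) = 3/2: g(9/2) = -215/128.

-1.6797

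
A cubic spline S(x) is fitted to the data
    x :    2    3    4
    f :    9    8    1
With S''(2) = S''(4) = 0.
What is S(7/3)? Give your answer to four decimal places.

Put M_i = S'' at the i-th knot. Here h = (1, 1) and Δ = (-1, -7), so the interior equations h_(i-1)·M_(i-1) + 2(h_(i-1)+h_i)·M_i + h_i·M_(i+1) = 6(Δ_i − Δ_(i-1)) read
  1·M_0 + 4·M_1 + 1·M_2 = 6(Δ_1 - Δ_0) = -36
Natural end conditions: M_0 = M_2 = 0.
Hence M_0 = 0, M_1 = -9, M_2 = 0.
On [2, 3], S(x) = 9 + 1/2·(x - 2) + 0·(x - 2)² - 3/2·(x - 2)³.
With (x - 2) = 1/3: S(7/3) = 82/9.

9.1111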